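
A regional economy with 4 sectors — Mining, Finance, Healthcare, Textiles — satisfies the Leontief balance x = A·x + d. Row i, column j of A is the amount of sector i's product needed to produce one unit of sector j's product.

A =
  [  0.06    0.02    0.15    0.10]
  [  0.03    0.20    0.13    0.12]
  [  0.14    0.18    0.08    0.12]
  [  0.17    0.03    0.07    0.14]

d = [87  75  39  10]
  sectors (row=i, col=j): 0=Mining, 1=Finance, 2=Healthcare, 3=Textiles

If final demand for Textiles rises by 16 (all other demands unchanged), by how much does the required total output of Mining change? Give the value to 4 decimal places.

Form M = I − A:
  [  0.94   -0.02   -0.15   -0.10]
  [ -0.03    0.80   -0.13   -0.12]
  [ -0.14   -0.18    0.92   -0.12]
  [ -0.17   -0.03   -0.07    0.86]
Leontief inverse L = M⁻¹:
  [  1.1286    0.0816    0.2086    0.1717]
  [  0.1160    1.3113    0.2215    0.2274]
  [  0.2265    0.2800    1.1810    0.2302]
  [  0.2456    0.0847    0.1451    1.2234]
Total output x = L · d:
  x_0 = 1.1286·87 + 0.0816·75 + 0.2086·39 + 0.1717·10 = 114.1561
  x_1 = 0.1160·87 + 1.3113·75 + 0.2215·39 + 0.2274·10 = 119.3442
  x_2 = 0.2265·87 + 0.2800·75 + 1.1810·39 + 0.2302·10 = 89.0614
  x_3 = 0.2456·87 + 0.0847·75 + 0.1451·39 + 1.2234·10 = 45.6060
Δx_0 = L[0,3] · Δd_3 = 0.1717 · 16 = 2.7475

2.7475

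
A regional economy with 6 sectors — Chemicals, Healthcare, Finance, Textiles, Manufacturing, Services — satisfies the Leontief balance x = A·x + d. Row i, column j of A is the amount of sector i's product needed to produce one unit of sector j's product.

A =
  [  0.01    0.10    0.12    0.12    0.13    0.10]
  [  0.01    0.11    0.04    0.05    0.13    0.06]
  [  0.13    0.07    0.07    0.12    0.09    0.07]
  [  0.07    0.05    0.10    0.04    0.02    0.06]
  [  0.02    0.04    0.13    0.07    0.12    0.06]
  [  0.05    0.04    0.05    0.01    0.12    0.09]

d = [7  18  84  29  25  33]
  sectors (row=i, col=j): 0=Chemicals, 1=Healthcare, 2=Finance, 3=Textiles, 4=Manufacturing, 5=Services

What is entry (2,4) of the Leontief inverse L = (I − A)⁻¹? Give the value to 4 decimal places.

L[2,4] = 0.1887

Form M = I − A:
  [  0.99   -0.10   -0.12   -0.12   -0.13   -0.10]
  [ -0.01    0.89   -0.04   -0.05   -0.13   -0.06]
  [ -0.13   -0.07    0.93   -0.12   -0.09   -0.07]
  [ -0.07   -0.05   -0.10    0.96   -0.02   -0.06]
  [ -0.02   -0.04   -0.13   -0.07    0.88   -0.06]
  [ -0.05   -0.04   -0.05   -0.01   -0.12    0.91]
Leontief inverse L = M⁻¹:
  [  1.0653    0.1644    0.2059    0.1860    0.2303    0.1712]
  [  0.0409    1.1553    0.0993    0.0937    0.2037    0.1079]
  [  0.1779    0.1366    1.1585    0.1894    0.1887    0.1426]
  [  0.1047    0.0933    0.1517    1.0858    0.0840    0.1065]
  [  0.0661    0.0893    0.1997    0.1265    1.1984    0.1159]
  [  0.0800    0.0801    0.1073    0.0534    0.1909    1.1373]
Total output x = L · d:
  x_0 = 1.0653·7 + 0.1644·18 + 0.2059·84 + 0.1860·29 + 0.2303·25 + 0.1712·33 = 44.5141
  x_1 = 0.0409·7 + 1.1553·18 + 0.0993·84 + 0.0937·29 + 0.2037·25 + 0.1079·33 = 40.7942
  x_2 = 0.1779·7 + 0.1366·18 + 1.1585·84 + 0.1894·29 + 0.1887·25 + 0.1426·33 = 115.9370
  x_3 = 0.1047·7 + 0.0933·18 + 0.1517·84 + 1.0858·29 + 0.0840·25 + 0.1065·33 = 52.2580
  x_4 = 0.0661·7 + 0.0893·18 + 0.1997·84 + 0.1265·29 + 1.1984·25 + 0.1159·33 = 56.3002
  x_5 = 0.0800·7 + 0.0801·18 + 0.1073·84 + 0.0534·29 + 0.1909·25 + 1.1373·33 = 54.8714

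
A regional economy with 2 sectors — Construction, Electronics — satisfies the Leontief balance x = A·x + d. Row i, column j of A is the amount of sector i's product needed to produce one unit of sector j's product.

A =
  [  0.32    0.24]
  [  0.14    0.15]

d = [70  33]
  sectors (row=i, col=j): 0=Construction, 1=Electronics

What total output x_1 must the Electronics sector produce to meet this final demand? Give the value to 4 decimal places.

59.2212

Form M = I − A:
  [  0.68   -0.24]
  [ -0.14    0.85]
Leontief inverse L = M⁻¹:
  [  1.5614    0.4409]
  [  0.2572    1.2491]
Total output x = L · d:
  x_0 = 1.5614·70 + 0.4409·33 = 123.8428
  x_1 = 0.2572·70 + 1.2491·33 = 59.2212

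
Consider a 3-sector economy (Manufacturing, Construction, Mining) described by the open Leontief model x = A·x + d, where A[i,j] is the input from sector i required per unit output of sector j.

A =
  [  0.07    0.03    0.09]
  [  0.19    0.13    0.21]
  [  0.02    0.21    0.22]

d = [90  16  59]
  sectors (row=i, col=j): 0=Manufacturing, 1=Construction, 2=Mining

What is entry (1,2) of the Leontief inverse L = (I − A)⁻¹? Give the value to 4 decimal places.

L[1,2] = 0.3660

Form M = I − A:
  [  0.93   -0.03   -0.09]
  [ -0.19    0.87   -0.21]
  [ -0.02   -0.21    0.78]
Leontief inverse L = M⁻¹:
  [  1.0933    0.0729    0.1458]
  [  0.2626    1.2468    0.3660]
  [  0.0987    0.3376    1.3843]
Total output x = L · d:
  x_0 = 1.0933·90 + 0.0729·16 + 0.1458·59 = 108.1633
  x_1 = 0.2626·90 + 1.2468·16 + 0.3660·59 = 65.1759
  x_2 = 0.0987·90 + 0.3376·16 + 1.3843·59 = 95.9618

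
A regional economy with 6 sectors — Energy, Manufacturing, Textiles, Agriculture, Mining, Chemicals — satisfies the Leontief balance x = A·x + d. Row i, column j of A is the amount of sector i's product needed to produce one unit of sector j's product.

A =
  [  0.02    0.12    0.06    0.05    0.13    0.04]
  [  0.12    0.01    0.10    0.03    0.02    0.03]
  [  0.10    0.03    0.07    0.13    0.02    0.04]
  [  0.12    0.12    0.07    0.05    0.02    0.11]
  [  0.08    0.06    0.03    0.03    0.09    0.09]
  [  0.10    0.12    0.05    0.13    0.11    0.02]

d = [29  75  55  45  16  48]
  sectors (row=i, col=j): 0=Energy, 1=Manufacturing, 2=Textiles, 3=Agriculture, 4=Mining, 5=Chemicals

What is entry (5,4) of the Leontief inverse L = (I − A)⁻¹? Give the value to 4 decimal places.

Form M = I − A:
  [  0.98   -0.12   -0.06   -0.05   -0.13   -0.04]
  [ -0.12    0.99   -0.10   -0.03   -0.02   -0.03]
  [ -0.10   -0.03    0.93   -0.13   -0.02   -0.04]
  [ -0.12   -0.12   -0.07    0.95   -0.02   -0.11]
  [ -0.08   -0.06   -0.03   -0.03    0.91   -0.09]
  [ -0.10   -0.12   -0.05   -0.13   -0.11    0.98]
Leontief inverse L = M⁻¹:
  [  1.0851    0.1661    0.1047    0.0931    0.1727    0.0800]
  [  0.1617    1.0527    0.1338    0.0697    0.0576    0.0574]
  [  0.1595    0.0881    1.1147    0.1767    0.0628    0.0803]
  [  0.1929    0.1845    0.1263    1.1089    0.0769    0.1502]
  [  0.1354    0.1115    0.0697    0.0732    1.1389    0.1246]
  [  0.1794    0.1873    0.1085    0.1824    0.1659    1.0736]
Total output x = L · d:
  x_0 = 1.0851·29 + 0.1661·75 + 0.1047·55 + 0.0931·45 + 0.1727·16 + 0.0800·48 = 60.4789
  x_1 = 0.1617·29 + 1.0527·75 + 0.1338·55 + 0.0697·45 + 0.0576·16 + 0.0574·48 = 97.8126
  x_2 = 0.1595·29 + 0.0881·75 + 1.1147·55 + 0.1767·45 + 0.0628·16 + 0.0803·48 = 85.3466
  x_3 = 0.1929·29 + 0.1845·75 + 0.1263·55 + 1.1089·45 + 0.0769·16 + 0.1502·48 = 84.7152
  x_4 = 0.1354·29 + 0.1115·75 + 0.0697·55 + 0.0732·45 + 1.1389·16 + 0.1246·48 = 43.6202
  x_5 = 0.1794·29 + 0.1873·75 + 0.1085·55 + 0.1824·45 + 0.1659·16 + 1.0736·48 = 87.6163

L[5,4] = 0.1659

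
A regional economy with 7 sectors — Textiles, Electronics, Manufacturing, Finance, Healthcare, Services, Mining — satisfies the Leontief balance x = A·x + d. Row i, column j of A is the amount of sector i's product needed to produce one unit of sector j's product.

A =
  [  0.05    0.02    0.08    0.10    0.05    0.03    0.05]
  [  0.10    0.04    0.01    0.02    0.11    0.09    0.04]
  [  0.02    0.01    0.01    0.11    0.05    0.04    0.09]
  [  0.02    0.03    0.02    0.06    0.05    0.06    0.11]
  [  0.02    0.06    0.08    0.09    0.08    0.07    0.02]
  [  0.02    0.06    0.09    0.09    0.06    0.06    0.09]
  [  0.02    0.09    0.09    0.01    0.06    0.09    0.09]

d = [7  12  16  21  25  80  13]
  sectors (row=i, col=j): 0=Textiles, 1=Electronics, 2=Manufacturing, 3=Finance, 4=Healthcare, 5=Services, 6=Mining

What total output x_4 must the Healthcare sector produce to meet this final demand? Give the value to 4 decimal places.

44.3739

Form M = I − A:
  [  0.95   -0.02   -0.08   -0.10   -0.05   -0.03   -0.05]
  [ -0.10    0.96   -0.01   -0.02   -0.11   -0.09   -0.04]
  [ -0.02   -0.01    0.99   -0.11   -0.05   -0.04   -0.09]
  [ -0.02   -0.03   -0.02    0.94   -0.05   -0.06   -0.11]
  [ -0.02   -0.06   -0.08   -0.09    0.92   -0.07   -0.02]
  [ -0.02   -0.06   -0.09   -0.09   -0.06    0.94   -0.09]
  [ -0.02   -0.09   -0.09   -0.01   -0.06   -0.09    0.91]
Leontief inverse L = M⁻¹:
  [  1.0683    0.0469    0.1120    0.1438    0.0884    0.0685    0.0979]
  [  0.1235    1.0730    0.0547    0.0710    0.1560    0.1332    0.0845]
  [  0.0353    0.0387    1.0423    0.1435    0.0848    0.0774    0.1336]
  [  0.0380    0.0620    0.0562    1.0956    0.0887    0.1009    0.1547]
  [  0.0425    0.0906    0.1150    0.1394    1.1260    0.1144    0.0706]
  [  0.0448    0.0971    0.1310    0.1408    0.1110    1.1117    0.1491]
  [  0.0468    0.1272    0.1321    0.0595    0.1120    0.1409    1.1437]
Total output x = L · d:
  x_0 = 1.0683·7 + 0.0469·12 + 0.1120·16 + 0.1438·21 + 0.0884·25 + 0.0685·80 + 0.0979·13 = 21.8164
  x_1 = 0.1235·7 + 1.0730·12 + 0.0547·16 + 0.0710·21 + 0.1560·25 + 0.1332·80 + 0.0845·13 = 31.7650
  x_2 = 0.0353·7 + 0.0387·12 + 1.0423·16 + 0.1435·21 + 0.0848·25 + 0.0774·80 + 0.1336·13 = 30.4530
  x_3 = 0.0380·7 + 0.0620·12 + 0.0562·16 + 1.0956·21 + 0.0887·25 + 0.1009·80 + 0.1547·13 = 37.2187
  x_4 = 0.0425·7 + 0.0906·12 + 0.1150·16 + 0.1394·21 + 1.1260·25 + 0.1144·80 + 0.0706·13 = 44.3739
  x_5 = 0.0448·7 + 0.0971·12 + 0.1310·16 + 0.1408·21 + 0.1110·25 + 1.1117·80 + 0.1491·13 = 100.1805
  x_6 = 0.0468·7 + 0.1272·12 + 0.1321·16 + 0.0595·21 + 0.1120·25 + 0.1409·80 + 1.1437·13 = 34.1613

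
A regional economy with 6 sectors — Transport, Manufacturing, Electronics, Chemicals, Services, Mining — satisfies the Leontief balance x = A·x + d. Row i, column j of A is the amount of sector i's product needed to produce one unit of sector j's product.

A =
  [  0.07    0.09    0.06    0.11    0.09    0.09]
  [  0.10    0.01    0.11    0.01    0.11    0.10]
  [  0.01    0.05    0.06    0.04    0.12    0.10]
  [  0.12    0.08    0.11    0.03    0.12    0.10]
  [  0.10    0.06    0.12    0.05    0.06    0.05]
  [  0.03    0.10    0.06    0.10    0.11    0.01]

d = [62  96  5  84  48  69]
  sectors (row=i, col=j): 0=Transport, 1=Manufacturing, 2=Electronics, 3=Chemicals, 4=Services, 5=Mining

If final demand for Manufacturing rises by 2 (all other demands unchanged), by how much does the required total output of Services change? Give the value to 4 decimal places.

Form M = I − A:
  [  0.93   -0.09   -0.06   -0.11   -0.09   -0.09]
  [ -0.10    0.99   -0.11   -0.01   -0.11   -0.10]
  [ -0.01   -0.05    0.94   -0.04   -0.12   -0.10]
  [ -0.12   -0.08   -0.11    0.97   -0.12   -0.10]
  [ -0.10   -0.06   -0.12   -0.05    0.94   -0.05]
  [ -0.03   -0.10   -0.06   -0.10   -0.11    0.99]
Leontief inverse L = M⁻¹:
  [  1.1390    0.1511    0.1431    0.1625    0.1844    0.1590]
  [  0.1492    1.0643    0.1749    0.0607    0.1870    0.1543]
  [  0.0570    0.0941    1.1207    0.0782    0.1865    0.1452]
  [  0.1877    0.1459    0.1958    1.0909    0.2195    0.1729]
  [  0.1527    0.1115    0.1868    0.0964    1.1407    0.1114]
  [  0.0890    0.1449    0.1305    0.1367    0.1847    1.0691]
Total output x = L · d:
  x_0 = 1.1390·62 + 0.1511·96 + 0.1431·5 + 0.1625·84 + 0.1844·48 + 0.1590·69 = 119.3118
  x_1 = 0.1492·62 + 1.0643·96 + 0.1749·5 + 0.0607·84 + 0.1870·48 + 0.1543·69 = 137.0176
  x_2 = 0.0570·62 + 0.0941·96 + 1.1207·5 + 0.0782·84 + 0.1865·48 + 0.1452·69 = 43.7128
  x_3 = 0.1877·62 + 0.1459·96 + 0.1958·5 + 1.0909·84 + 0.2195·48 + 0.1729·69 = 140.7261
  x_4 = 0.1527·62 + 0.1115·96 + 0.1868·5 + 0.0964·84 + 1.1407·48 + 0.1114·69 = 91.6426
  x_5 = 0.0890·62 + 0.1449·96 + 0.1305·5 + 0.1367·84 + 0.1847·48 + 1.0691·69 = 114.1992
Δx_4 = L[4,1] · Δd_1 = 0.1115 · 2 = 0.2230

0.2230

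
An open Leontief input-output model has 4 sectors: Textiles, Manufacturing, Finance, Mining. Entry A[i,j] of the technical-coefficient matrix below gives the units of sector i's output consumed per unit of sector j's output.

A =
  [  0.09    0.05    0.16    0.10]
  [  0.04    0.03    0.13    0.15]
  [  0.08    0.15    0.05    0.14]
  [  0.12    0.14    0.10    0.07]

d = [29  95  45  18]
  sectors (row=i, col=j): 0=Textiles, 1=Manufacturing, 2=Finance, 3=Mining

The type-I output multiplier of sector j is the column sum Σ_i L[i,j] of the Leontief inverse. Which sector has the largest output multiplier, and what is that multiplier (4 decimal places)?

Form M = I − A:
  [  0.91   -0.05   -0.16   -0.10]
  [ -0.04    0.97   -0.13   -0.15]
  [ -0.08   -0.15    0.95   -0.14]
  [ -0.12   -0.14   -0.10    0.93]
Leontief inverse L = M⁻¹:
  [  1.1476    0.1200    0.2284    0.1771]
  [  0.0931    1.0959    0.1883    0.2151]
  [  0.1374    0.2131    1.1280    0.2190]
  [  0.1769    0.2034    0.1791    1.1541]
Total output x = L · d:
  x_0 = 1.1476·29 + 0.1200·95 + 0.2284·45 + 0.1771·18 = 58.1482
  x_1 = 0.0931·29 + 1.0959·95 + 0.1883·45 + 0.2151·18 = 119.1539
  x_2 = 0.1374·29 + 0.2131·95 + 1.1280·45 + 0.2190·18 = 78.9310
  x_3 = 0.1769·29 + 0.2034·95 + 0.1791·45 + 1.1541·18 = 53.2822
Output multipliers (column sums of L):
  Textiles: 1.5550
  Manufacturing: 1.6324
  Finance: 1.7237
  Mining: 1.7652

Mining (1.7652)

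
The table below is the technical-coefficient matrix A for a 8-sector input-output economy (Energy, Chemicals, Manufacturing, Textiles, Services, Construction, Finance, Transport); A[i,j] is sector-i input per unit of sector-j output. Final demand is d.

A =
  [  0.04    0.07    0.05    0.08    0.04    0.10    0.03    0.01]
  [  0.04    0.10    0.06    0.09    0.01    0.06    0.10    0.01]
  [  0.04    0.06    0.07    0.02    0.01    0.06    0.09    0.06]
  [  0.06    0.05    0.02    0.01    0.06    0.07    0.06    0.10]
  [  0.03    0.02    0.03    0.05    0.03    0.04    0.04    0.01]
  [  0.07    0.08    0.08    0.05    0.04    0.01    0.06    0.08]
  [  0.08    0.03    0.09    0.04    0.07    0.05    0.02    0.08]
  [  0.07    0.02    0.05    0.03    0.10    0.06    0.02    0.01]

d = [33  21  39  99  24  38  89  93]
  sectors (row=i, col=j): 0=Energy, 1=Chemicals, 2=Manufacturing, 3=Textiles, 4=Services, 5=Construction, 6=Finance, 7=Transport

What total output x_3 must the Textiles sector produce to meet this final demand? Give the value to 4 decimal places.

137.9301

Form M = I − A:
  [  0.96   -0.07   -0.05   -0.08   -0.04   -0.10   -0.03   -0.01]
  [ -0.04    0.90   -0.06   -0.09   -0.01   -0.06   -0.10   -0.01]
  [ -0.04   -0.06    0.93   -0.02   -0.01   -0.06   -0.09   -0.06]
  [ -0.06   -0.05   -0.02    0.99   -0.06   -0.07   -0.06   -0.10]
  [ -0.03   -0.02   -0.03   -0.05    0.97   -0.04   -0.04   -0.01]
  [ -0.07   -0.08   -0.08   -0.05   -0.04    0.99   -0.06   -0.08]
  [ -0.08   -0.03   -0.09   -0.04   -0.07   -0.05    0.98   -0.08]
  [ -0.07   -0.02   -0.05   -0.03   -0.10   -0.06   -0.02    0.99]
Leontief inverse L = M⁻¹:
  [  1.0791    0.1137    0.0915    0.1142    0.0695    0.1388    0.0723    0.0469]
  [  0.0858    1.1488    0.1092    0.1288    0.0450    0.1065    0.1472    0.0530]
  [  0.0799    0.0996    1.1144    0.0532    0.0421    0.0992    0.1279    0.0935]
  [  0.0998    0.0879    0.0621    1.0455    0.0950    0.1095    0.0949    0.1287]
  [  0.0534    0.0434    0.0542    0.0690    1.0489    0.0637    0.0626    0.0320]
  [  0.1122    0.1236    0.1254    0.0877    0.0754    1.0579    0.1031    0.1134]
  [  0.1198    0.0708    0.1327    0.0750    0.1036    0.0943    1.0604    0.1119]
  [  0.0997    0.0522    0.0826    0.0588    0.1234    0.0927    0.0514    1.0355]
Total output x = L · d:
  x_0 = 1.0791·33 + 0.1137·21 + 0.0915·39 + 0.1142·99 + 0.0695·24 + 0.1388·38 + 0.0723·89 + 0.0469·93 = 70.6187
  x_1 = 0.0858·33 + 1.1488·21 + 0.1092·39 + 0.1288·99 + 0.0450·24 + 0.1065·38 + 0.1472·89 + 0.0530·93 = 67.1203
  x_2 = 0.0799·33 + 0.0996·21 + 1.1144·39 + 0.0532·99 + 0.0421·24 + 0.0992·38 + 0.1279·89 + 0.0935·93 = 78.3145
  x_3 = 0.0998·33 + 0.0879·21 + 0.0621·39 + 1.0455·99 + 0.0950·24 + 0.1095·38 + 0.0949·89 + 0.1287·93 = 137.9301
  x_4 = 0.0534·33 + 0.0434·21 + 0.0542·39 + 0.0690·99 + 1.0489·24 + 0.0637·38 + 0.0626·89 + 0.0320·93 = 47.7676
  x_5 = 0.1122·33 + 0.1236·21 + 0.1254·39 + 0.0877·99 + 0.0754·24 + 1.0579·38 + 0.1031·89 + 0.1134·93 = 81.5988
  x_6 = 0.1198·33 + 0.0708·21 + 0.1327·39 + 0.0750·99 + 0.1036·24 + 0.0943·38 + 1.0604·89 + 0.1119·93 = 128.8940
  x_7 = 0.0997·33 + 0.0522·21 + 0.0826·39 + 0.0588·99 + 0.1234·24 + 0.0927·38 + 0.0514·89 + 1.0355·93 = 120.7979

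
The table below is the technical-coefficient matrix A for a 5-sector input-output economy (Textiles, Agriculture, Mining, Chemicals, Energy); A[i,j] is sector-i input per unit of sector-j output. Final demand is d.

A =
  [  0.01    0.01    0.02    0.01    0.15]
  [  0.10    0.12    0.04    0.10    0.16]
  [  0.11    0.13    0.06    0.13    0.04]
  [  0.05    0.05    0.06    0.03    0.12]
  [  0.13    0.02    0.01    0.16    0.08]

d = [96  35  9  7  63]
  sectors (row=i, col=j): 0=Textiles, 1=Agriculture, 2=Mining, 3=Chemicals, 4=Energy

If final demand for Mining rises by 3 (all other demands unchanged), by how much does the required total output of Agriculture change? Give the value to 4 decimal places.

Form M = I − A:
  [  0.99   -0.01   -0.02   -0.01   -0.15]
  [ -0.10    0.88   -0.04   -0.10   -0.16]
  [ -0.11   -0.13    0.94   -0.13   -0.04]
  [ -0.05   -0.05   -0.06    0.97   -0.12]
  [ -0.13   -0.02   -0.01   -0.16    0.92]
Leontief inverse L = M⁻¹:
  [  1.0417    0.0227    0.0280    0.0467    0.1811]
  [  0.1672    1.1637    0.0668    0.1727    0.2551]
  [  0.1651    0.1762    1.0882    0.1870    0.1293]
  [  0.0934    0.0775    0.0760    1.0785    0.1727]
  [  0.1689    0.0439    0.0305    0.2000    1.1495]
Total output x = L · d:
  x_0 = 1.0417·96 + 0.0227·35 + 0.0280·9 + 0.0467·7 + 0.1811·63 = 112.7840
  x_1 = 0.1672·96 + 1.1637·35 + 0.0668·9 + 0.1727·7 + 0.2551·63 = 74.6625
  x_2 = 0.1651·96 + 0.1762·35 + 1.0882·9 + 0.1870·7 + 0.1293·63 = 41.2651
  x_3 = 0.0934·96 + 0.0775·35 + 0.0760·9 + 1.0785·7 + 0.1727·63 = 30.7931
  x_4 = 0.1689·96 + 0.0439·35 + 0.0305·9 + 0.2000·7 + 1.1495·63 = 91.8421
Δx_1 = L[1,2] · Δd_2 = 0.0668 · 3 = 0.2005

0.2005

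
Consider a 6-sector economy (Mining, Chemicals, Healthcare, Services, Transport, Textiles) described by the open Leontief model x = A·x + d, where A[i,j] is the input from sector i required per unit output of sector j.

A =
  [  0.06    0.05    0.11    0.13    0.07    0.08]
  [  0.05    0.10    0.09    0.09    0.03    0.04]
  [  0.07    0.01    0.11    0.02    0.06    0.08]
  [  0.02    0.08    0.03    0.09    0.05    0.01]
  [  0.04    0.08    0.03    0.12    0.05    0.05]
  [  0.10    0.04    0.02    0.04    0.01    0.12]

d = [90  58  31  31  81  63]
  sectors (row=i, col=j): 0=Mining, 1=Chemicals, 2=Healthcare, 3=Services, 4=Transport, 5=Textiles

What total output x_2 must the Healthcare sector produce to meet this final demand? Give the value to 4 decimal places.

63.6826

Form M = I − A:
  [  0.94   -0.05   -0.11   -0.13   -0.07   -0.08]
  [ -0.05    0.90   -0.09   -0.09   -0.03   -0.04]
  [ -0.07   -0.01    0.89   -0.02   -0.06   -0.08]
  [ -0.02   -0.08   -0.03    0.91   -0.05   -0.01]
  [ -0.04   -0.08   -0.03   -0.12    0.95   -0.05]
  [ -0.10   -0.04   -0.02   -0.04   -0.01    0.88]
Leontief inverse L = M⁻¹:
  [  1.1028    0.0950    0.1587    0.1899    0.1056    0.1272]
  [  0.0841    1.1382    0.1339    0.1386    0.0587    0.0765]
  [  0.1053    0.0370    1.1480    0.0606    0.0859    0.1212]
  [  0.0404    0.1107    0.0572    1.1274    0.0697    0.0307]
  [  0.0690    0.1187    0.0643    0.1683    1.0752    0.0805]
  [  0.1341    0.0697    0.0535    0.0824    0.0320    1.1594]
Total output x = L · d:
  x_0 = 1.1028·90 + 0.0950·58 + 0.1587·31 + 0.1899·31 + 0.1056·81 + 0.1272·63 = 132.1294
  x_1 = 0.0841·90 + 1.1382·58 + 0.1339·31 + 0.1386·31 + 0.0587·81 + 0.0765·63 = 91.6030
  x_2 = 0.1053·90 + 0.0370·58 + 1.1480·31 + 0.0606·31 + 0.0859·81 + 0.1212·63 = 63.6826
  x_3 = 0.0404·90 + 0.1107·58 + 0.0572·31 + 1.1274·31 + 0.0697·81 + 0.0307·63 = 54.3565
  x_4 = 0.0690·90 + 0.1187·58 + 0.0643·31 + 0.1683·31 + 1.0752·81 + 0.0805·63 = 112.4684
  x_5 = 0.1341·90 + 0.0697·58 + 0.0535·31 + 0.0824·31 + 0.0320·81 + 1.1594·63 = 95.9655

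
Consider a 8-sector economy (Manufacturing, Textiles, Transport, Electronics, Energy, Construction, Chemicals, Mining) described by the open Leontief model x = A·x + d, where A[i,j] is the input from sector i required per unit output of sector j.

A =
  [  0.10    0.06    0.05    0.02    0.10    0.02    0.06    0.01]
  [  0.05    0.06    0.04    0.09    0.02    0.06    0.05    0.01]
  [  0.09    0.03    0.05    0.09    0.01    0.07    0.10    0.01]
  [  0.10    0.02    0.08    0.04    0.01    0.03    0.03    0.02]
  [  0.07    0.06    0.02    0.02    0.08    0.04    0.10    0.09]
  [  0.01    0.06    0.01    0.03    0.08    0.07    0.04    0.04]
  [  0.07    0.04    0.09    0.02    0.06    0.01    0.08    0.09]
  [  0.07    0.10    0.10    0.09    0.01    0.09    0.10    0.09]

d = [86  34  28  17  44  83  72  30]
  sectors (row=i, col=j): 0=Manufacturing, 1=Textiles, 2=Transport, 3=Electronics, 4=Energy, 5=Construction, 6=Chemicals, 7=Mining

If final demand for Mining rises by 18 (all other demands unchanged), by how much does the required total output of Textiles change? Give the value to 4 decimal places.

Form M = I − A:
  [  0.90   -0.06   -0.05   -0.02   -0.10   -0.02   -0.06   -0.01]
  [ -0.05    0.94   -0.04   -0.09   -0.02   -0.06   -0.05   -0.01]
  [ -0.09   -0.03    0.95   -0.09   -0.01   -0.07   -0.10   -0.01]
  [ -0.10   -0.02   -0.08    0.96   -0.01   -0.03   -0.03   -0.02]
  [ -0.07   -0.06   -0.02   -0.02    0.92   -0.04   -0.10   -0.09]
  [ -0.01   -0.06   -0.01   -0.03   -0.08    0.93   -0.04   -0.04]
  [ -0.07   -0.04   -0.09   -0.02   -0.06   -0.01    0.92   -0.09]
  [ -0.07   -0.10   -0.10   -0.09   -0.01   -0.09   -0.10    0.91]
Leontief inverse L = M⁻¹:
  [  1.1552    0.0995    0.0884    0.0527    0.1416    0.0511    0.1144    0.0435]
  [  0.0962    1.0913    0.0753    0.1203    0.0503    0.0885    0.0907    0.0344]
  [  0.1468    0.0674    1.0943    0.1232    0.0498    0.1016    0.1505    0.0414]
  [  0.1448    0.0488    0.1118    1.0675    0.0394    0.0554    0.0701    0.0401]
  [  0.1319    0.1104    0.0712    0.0619    1.1244    0.0806    0.1648    0.1359]
  [  0.0484    0.0939    0.0405    0.0586    0.1101    1.0998    0.0820    0.0706]
  [  0.1335    0.0865    0.1409    0.0638    0.0991    0.0503    1.1449    0.1306]
  [  0.1508    0.1598    0.1667    0.1499    0.0599    0.1455    0.1780    1.1374]
Total output x = L · d:
  x_0 = 1.1552·86 + 0.0995·34 + 0.0884·28 + 0.0527·17 + 0.1416·44 + 0.0511·83 + 0.1144·72 + 0.0435·30 = 126.1183
  x_1 = 0.0962·86 + 1.0913·34 + 0.0753·28 + 0.1203·17 + 0.0503·44 + 0.0885·83 + 0.0907·72 + 0.0344·30 = 66.6500
  x_2 = 0.1468·86 + 0.0674·34 + 1.0943·28 + 0.1232·17 + 0.0498·44 + 0.1016·83 + 0.1505·72 + 0.0414·30 = 70.3495
  x_3 = 0.1448·86 + 0.0488·34 + 0.1118·28 + 1.0675·17 + 0.0394·44 + 0.0554·83 + 0.0701·72 + 0.0401·30 = 47.9791
  x_4 = 0.1319·86 + 0.1104·34 + 0.0712·28 + 0.0619·17 + 1.1244·44 + 0.0806·83 + 0.1648·72 + 0.1359·30 = 90.2468
  x_5 = 0.0484·86 + 0.0939·34 + 0.0405·28 + 0.0586·17 + 0.1101·44 + 1.0998·83 + 0.0820·72 + 0.0706·30 = 113.6418
  x_6 = 0.1335·86 + 0.0865·34 + 0.1409·28 + 0.0638·17 + 0.0991·44 + 0.0503·83 + 1.1449·72 + 0.1306·30 = 114.3373
  x_7 = 0.1508·86 + 0.1598·34 + 0.1667·28 + 0.1499·17 + 0.0599·44 + 0.1455·83 + 0.1780·72 + 1.1374·30 = 87.2641
Δx_1 = L[1,7] · Δd_7 = 0.0344 · 18 = 0.6185

0.6185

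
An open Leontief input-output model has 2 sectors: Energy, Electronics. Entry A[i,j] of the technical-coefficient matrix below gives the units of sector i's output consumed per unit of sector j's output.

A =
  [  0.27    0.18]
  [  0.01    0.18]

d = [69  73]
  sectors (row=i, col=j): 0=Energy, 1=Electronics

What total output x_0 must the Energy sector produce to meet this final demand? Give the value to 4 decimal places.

Form M = I − A:
  [  0.73   -0.18]
  [ -0.01    0.82]
Leontief inverse L = M⁻¹:
  [  1.3740    0.3016]
  [  0.0168    1.2232]
Total output x = L · d:
  x_0 = 1.3740·69 + 0.3016·73 = 116.8231
  x_1 = 0.0168·69 + 1.2232·73 = 90.4491

116.8231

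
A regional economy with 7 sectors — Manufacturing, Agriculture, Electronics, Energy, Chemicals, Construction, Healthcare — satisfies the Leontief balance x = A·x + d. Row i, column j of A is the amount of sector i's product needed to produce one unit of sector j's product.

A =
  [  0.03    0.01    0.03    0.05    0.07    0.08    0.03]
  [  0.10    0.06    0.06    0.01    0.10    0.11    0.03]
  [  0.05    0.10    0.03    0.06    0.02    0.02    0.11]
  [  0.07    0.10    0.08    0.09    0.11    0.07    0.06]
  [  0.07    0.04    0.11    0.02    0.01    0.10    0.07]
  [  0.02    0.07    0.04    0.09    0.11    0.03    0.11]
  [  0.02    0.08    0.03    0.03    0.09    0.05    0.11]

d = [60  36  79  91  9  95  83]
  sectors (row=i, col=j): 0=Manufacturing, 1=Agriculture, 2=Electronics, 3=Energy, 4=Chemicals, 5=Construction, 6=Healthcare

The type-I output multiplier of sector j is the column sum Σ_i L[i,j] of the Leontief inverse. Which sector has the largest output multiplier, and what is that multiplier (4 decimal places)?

Healthcare (1.9286)

Form M = I − A:
  [  0.97   -0.01   -0.03   -0.05   -0.07   -0.08   -0.03]
  [ -0.10    0.94   -0.06   -0.01   -0.10   -0.11   -0.03]
  [ -0.05   -0.10    0.97   -0.06   -0.02   -0.02   -0.11]
  [ -0.07   -0.10   -0.08    0.91   -0.11   -0.07   -0.06]
  [ -0.07   -0.04   -0.11   -0.02    0.99   -0.10   -0.07]
  [ -0.02   -0.07   -0.04   -0.09   -0.11    0.97   -0.11]
  [ -0.02   -0.08   -0.03   -0.03   -0.09   -0.05    0.89]
Leontief inverse L = M⁻¹:
  [  1.0561    0.0454    0.0612    0.0786    0.1085    0.1141    0.0726]
  [  0.1397    1.1082    0.1042    0.0493    0.1558    0.1636    0.0907]
  [  0.0866    0.1458    1.0663    0.0903    0.0745    0.0681    0.1600]
  [  0.1255    0.1671    0.1389    1.1391    0.1830    0.1402    0.1356]
  [  0.1031    0.0894    0.1439    0.0578    1.0633    0.1421    0.1294]
  [  0.0653    0.1270    0.0900    0.1280    0.1702    1.0883    0.1741]
  [  0.0575    0.1274    0.0710    0.0607    0.1422    0.0998    1.1662]
Total output x = L · d:
  x_0 = 1.0561·60 + 0.0454·36 + 0.0612·79 + 0.0786·91 + 0.1085·9 + 0.1141·95 + 0.0726·83 = 94.8405
  x_1 = 0.1397·60 + 1.1082·36 + 0.1042·79 + 0.0493·91 + 0.1558·9 + 0.1636·95 + 0.0907·83 = 85.4708
  x_2 = 0.0866·60 + 0.1458·36 + 1.0663·79 + 0.0903·91 + 0.0745·9 + 0.0681·95 + 0.1600·83 = 123.3216
  x_3 = 0.1255·60 + 0.1671·36 + 0.1389·79 + 1.1391·91 + 0.1830·9 + 0.1402·95 + 0.1356·83 = 154.3976
  x_4 = 0.1031·60 + 0.0894·36 + 0.1439·79 + 0.0578·91 + 1.0633·9 + 0.1421·95 + 0.1294·83 = 59.8430
  x_5 = 0.0653·60 + 0.1270·36 + 0.0900·79 + 0.1280·91 + 0.1702·9 + 1.0883·95 + 0.1741·83 = 146.6295
  x_6 = 0.0575·60 + 0.1274·36 + 0.0710·79 + 0.0607·91 + 0.1422·9 + 0.0998·95 + 1.1662·83 = 126.7229
Output multipliers (column sums of L):
  Manufacturing: 1.6338
  Agriculture: 1.8102
  Electronics: 1.6755
  Energy: 1.6040
  Chemicals: 1.8977
  Construction: 1.8163
  Healthcare: 1.9286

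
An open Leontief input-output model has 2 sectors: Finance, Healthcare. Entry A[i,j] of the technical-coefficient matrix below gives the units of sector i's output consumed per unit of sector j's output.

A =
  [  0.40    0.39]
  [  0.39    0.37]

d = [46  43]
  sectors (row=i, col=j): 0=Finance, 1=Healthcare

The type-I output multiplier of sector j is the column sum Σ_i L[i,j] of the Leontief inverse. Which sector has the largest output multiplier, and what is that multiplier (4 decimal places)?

Finance (4.5153)

Form M = I − A:
  [  0.60   -0.39]
  [ -0.39    0.63]
Leontief inverse L = M⁻¹:
  [  2.7888    1.7264]
  [  1.7264    2.6560]
Total output x = L · d:
  x_0 = 2.7888·46 + 1.7264·43 = 202.5232
  x_1 = 1.7264·46 + 2.6560·43 = 193.6255
Output multipliers (column sums of L):
  Finance: 4.5153
  Healthcare: 4.3825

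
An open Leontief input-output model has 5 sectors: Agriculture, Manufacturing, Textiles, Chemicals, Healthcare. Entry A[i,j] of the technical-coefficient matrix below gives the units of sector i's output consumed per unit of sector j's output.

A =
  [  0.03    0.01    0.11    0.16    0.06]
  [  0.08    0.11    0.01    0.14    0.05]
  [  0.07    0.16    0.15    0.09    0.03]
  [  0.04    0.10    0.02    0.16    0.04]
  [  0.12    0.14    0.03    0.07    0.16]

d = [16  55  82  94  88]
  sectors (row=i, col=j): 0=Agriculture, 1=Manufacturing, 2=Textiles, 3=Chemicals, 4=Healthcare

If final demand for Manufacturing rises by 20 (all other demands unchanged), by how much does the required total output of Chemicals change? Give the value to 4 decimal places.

3.2061

Form M = I − A:
  [  0.97   -0.01   -0.11   -0.16   -0.06]
  [ -0.08    0.89   -0.01   -0.14   -0.05]
  [ -0.07   -0.16    0.85   -0.09   -0.03]
  [ -0.04   -0.10   -0.02    0.84   -0.04]
  [ -0.12   -0.14   -0.03   -0.07    0.84]
Leontief inverse L = M⁻¹:
  [  1.0705    0.0813    0.1486    0.2416    0.0981]
  [  0.1201    1.1718    0.0379    0.2298    0.0906]
  [  0.1254    0.2523    1.2031    0.2012    0.0765]
  [  0.0770    0.1603    0.0438    1.2429    0.0758]
  [  0.1838    0.2293    0.0742    0.1836    1.2286]
Total output x = L · d:
  x_0 = 1.0705·16 + 0.0813·55 + 0.1486·82 + 0.2416·94 + 0.0981·88 = 65.1278
  x_1 = 0.1201·16 + 1.1718·55 + 0.0379·82 + 0.2298·94 + 0.0906·88 = 99.0582
  x_2 = 0.1254·16 + 0.2523·55 + 1.2031·82 + 0.2012·94 + 0.0765·88 = 140.1893
  x_3 = 0.0770·16 + 0.1603·55 + 0.0438·82 + 1.2429·94 + 0.0758·88 = 137.1371
  x_4 = 0.1838·16 + 0.2293·55 + 0.0742·82 + 0.1836·94 + 1.2286·88 = 147.0104
Δx_3 = L[3,1] · Δd_1 = 0.1603 · 20 = 3.2061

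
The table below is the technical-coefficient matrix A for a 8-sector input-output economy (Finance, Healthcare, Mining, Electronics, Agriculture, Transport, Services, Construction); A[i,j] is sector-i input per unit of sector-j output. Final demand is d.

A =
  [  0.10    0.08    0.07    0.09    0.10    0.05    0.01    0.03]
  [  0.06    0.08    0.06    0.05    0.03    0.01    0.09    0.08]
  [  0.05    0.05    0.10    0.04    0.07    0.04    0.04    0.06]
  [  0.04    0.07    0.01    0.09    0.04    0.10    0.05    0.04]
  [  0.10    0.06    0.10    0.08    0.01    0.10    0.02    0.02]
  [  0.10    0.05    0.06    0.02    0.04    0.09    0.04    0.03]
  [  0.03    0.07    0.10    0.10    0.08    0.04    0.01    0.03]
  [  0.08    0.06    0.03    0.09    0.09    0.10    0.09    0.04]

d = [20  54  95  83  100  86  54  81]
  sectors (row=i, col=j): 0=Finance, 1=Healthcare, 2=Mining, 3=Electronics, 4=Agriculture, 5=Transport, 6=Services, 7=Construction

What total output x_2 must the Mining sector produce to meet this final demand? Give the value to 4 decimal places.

Form M = I − A:
  [  0.90   -0.08   -0.07   -0.09   -0.10   -0.05   -0.01   -0.03]
  [ -0.06    0.92   -0.06   -0.05   -0.03   -0.01   -0.09   -0.08]
  [ -0.05   -0.05    0.90   -0.04   -0.07   -0.04   -0.04   -0.06]
  [ -0.04   -0.07   -0.01    0.91   -0.04   -0.10   -0.05   -0.04]
  [ -0.10   -0.06   -0.10   -0.08    0.99   -0.10   -0.02   -0.02]
  [ -0.10   -0.05   -0.06   -0.02   -0.04    0.91   -0.04   -0.03]
  [ -0.03   -0.07   -0.10   -0.10   -0.08   -0.04    0.99   -0.03]
  [ -0.08   -0.06   -0.03   -0.09   -0.09   -0.10   -0.09    0.96]
Leontief inverse L = M⁻¹:
  [  1.1740    0.1468    0.1362    0.1594    0.1547    0.1169    0.0532    0.0726]
  [  0.1190    1.1391    0.1185    0.1144    0.0835    0.0648    0.1304    0.1187]
  [  0.1109    0.1054    1.1594    0.0984    0.1193    0.0962    0.0776    0.0967]
  [  0.0990    0.1247    0.0608    1.1461    0.0845    0.1567    0.0875    0.0744]
  [  0.1663    0.1203    0.1600    0.1396    1.0642    0.1590    0.0595    0.0600]
  [  0.1615    0.1036    0.1165    0.0740    0.0886    1.1421    0.0732    0.0639]
  [  0.0900    0.1261    0.1565    0.1579    0.1253    0.0980    1.0495    0.0682]
  [  0.1589    0.1323    0.1025    0.1666    0.1505    0.1746    0.1348    1.0838]
Total output x = L · d:
  x_0 = 1.1740·20 + 0.1468·54 + 0.1362·95 + 0.1594·83 + 0.1547·100 + 0.1169·86 + 0.0532·54 + 0.0726·81 = 91.8581
  x_1 = 0.1190·20 + 1.1391·54 + 0.1185·95 + 0.1144·83 + 0.0835·100 + 0.0648·86 + 0.1304·54 + 0.1187·81 = 115.2127
  x_2 = 0.1109·20 + 0.1054·54 + 1.1594·95 + 0.0984·83 + 0.1193·100 + 0.0962·86 + 0.0776·54 + 0.0967·81 = 158.4441
  x_3 = 0.0990·20 + 0.1247·54 + 0.0608·95 + 1.1461·83 + 0.0845·100 + 0.1567·86 + 0.0875·54 + 0.0744·81 = 142.2935
  x_4 = 0.1663·20 + 0.1203·54 + 0.1600·95 + 0.1396·83 + 1.0642·100 + 0.1590·86 + 0.0595·54 + 0.0600·81 = 164.7744
  x_5 = 0.1615·20 + 0.1036·54 + 0.1165·95 + 0.0740·83 + 0.0886·100 + 1.1421·86 + 0.0732·54 + 0.0639·81 = 142.2524
  x_6 = 0.0900·20 + 0.1261·54 + 0.1565·95 + 0.1579·83 + 0.1253·100 + 0.0980·86 + 1.0495·54 + 0.0682·81 = 119.7342
  x_7 = 0.1589·20 + 0.1323·54 + 0.1025·95 + 0.1666·83 + 0.1505·100 + 0.1746·86 + 0.1348·54 + 1.0838·81 = 159.0127

158.4441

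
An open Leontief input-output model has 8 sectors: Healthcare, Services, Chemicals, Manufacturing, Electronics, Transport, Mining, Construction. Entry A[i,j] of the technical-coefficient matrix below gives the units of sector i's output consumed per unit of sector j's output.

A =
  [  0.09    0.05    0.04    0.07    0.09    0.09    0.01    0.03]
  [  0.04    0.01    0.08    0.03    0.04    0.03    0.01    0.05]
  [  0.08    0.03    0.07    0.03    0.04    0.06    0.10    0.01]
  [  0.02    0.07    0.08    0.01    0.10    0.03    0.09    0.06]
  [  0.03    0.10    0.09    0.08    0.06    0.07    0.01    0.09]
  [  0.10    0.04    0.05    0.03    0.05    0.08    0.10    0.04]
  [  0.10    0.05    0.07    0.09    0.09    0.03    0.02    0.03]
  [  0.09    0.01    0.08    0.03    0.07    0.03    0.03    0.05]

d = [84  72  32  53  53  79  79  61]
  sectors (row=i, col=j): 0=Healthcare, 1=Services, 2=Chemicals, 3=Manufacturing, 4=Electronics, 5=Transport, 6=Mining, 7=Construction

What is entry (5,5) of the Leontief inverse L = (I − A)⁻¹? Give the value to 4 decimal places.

L[5,5] = 1.1311

Form M = I − A:
  [  0.91   -0.05   -0.04   -0.07   -0.09   -0.09   -0.01   -0.03]
  [ -0.04    0.99   -0.08   -0.03   -0.04   -0.03   -0.01   -0.05]
  [ -0.08   -0.03    0.93   -0.03   -0.04   -0.06   -0.10   -0.01]
  [ -0.02   -0.07   -0.08    0.99   -0.10   -0.03   -0.09   -0.06]
  [ -0.03   -0.10   -0.09   -0.08    0.94   -0.07   -0.01   -0.09]
  [ -0.10   -0.04   -0.05   -0.03   -0.05    0.92   -0.10   -0.04]
  [ -0.10   -0.05   -0.07   -0.09   -0.09   -0.03    0.98   -0.03]
  [ -0.09   -0.01   -0.08   -0.03   -0.07   -0.03   -0.03    0.95]
Leontief inverse L = M⁻¹:
  [  1.1469    0.0925    0.0984    0.1098    0.1472    0.1404    0.0508    0.0705]
  [  0.0771    1.0338    0.1163    0.0537    0.0741    0.0598    0.0372    0.0722]
  [  0.1365    0.0666    1.1212    0.0699    0.0926    0.1038    0.1357    0.0415]
  [  0.0766    0.1082    0.1396    1.0519    0.1529    0.0733    0.1248    0.0975]
  [  0.0918    0.1399    0.1566    0.1187    1.1195    0.1190    0.0569    0.1323]
  [  0.1659    0.0819    0.1095    0.0759    0.1114    1.1311    0.1396    0.0781]
  [  0.1556    0.0936    0.1305    0.1308    0.1493    0.0793    1.0600    0.0704]
  [  0.1403    0.0445    0.1285    0.0653    0.1181    0.0720    0.0626    1.0811]
Total output x = L · d:
  x_0 = 1.1469·84 + 0.0925·72 + 0.0984·32 + 0.1098·53 + 0.1472·53 + 0.1404·79 + 0.0508·79 + 0.0705·61 = 139.1602
  x_1 = 0.0771·84 + 1.0338·72 + 0.1163·32 + 0.0537·53 + 0.0741·53 + 0.0598·79 + 0.0372·79 + 0.0722·61 = 103.4703
  x_2 = 0.1365·84 + 0.0666·72 + 1.1212·32 + 0.0699·53 + 0.0926·53 + 0.1038·79 + 0.1357·79 + 0.0415·61 = 82.2018
  x_3 = 0.0766·84 + 0.1082·72 + 0.1396·32 + 1.0519·53 + 0.1529·53 + 0.0733·79 + 0.1248·79 + 0.0975·61 = 104.1396
  x_4 = 0.0918·84 + 0.1399·72 + 0.1566·32 + 0.1187·53 + 1.1195·53 + 0.1190·79 + 0.0569·79 + 0.1323·61 = 110.3801
  x_5 = 0.1659·84 + 0.0819·72 + 0.1095·32 + 0.0759·53 + 0.1114·53 + 1.1311·79 + 0.1396·79 + 0.0781·61 = 138.4097
  x_6 = 0.1556·84 + 0.0936·72 + 0.1305·32 + 0.1308·53 + 0.1493·53 + 0.0793·79 + 1.0600·79 + 0.0704·61 = 133.1273
  x_7 = 0.1403·84 + 0.0445·72 + 0.1285·32 + 0.0653·53 + 0.1181·53 + 0.0720·79 + 0.0626·79 + 1.0811·61 = 105.4023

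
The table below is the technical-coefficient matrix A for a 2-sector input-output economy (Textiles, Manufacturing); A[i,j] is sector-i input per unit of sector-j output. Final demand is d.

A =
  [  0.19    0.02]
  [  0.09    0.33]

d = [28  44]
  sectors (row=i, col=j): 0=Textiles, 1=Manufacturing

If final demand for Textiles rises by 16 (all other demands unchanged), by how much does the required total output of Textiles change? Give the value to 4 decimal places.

19.8188

Form M = I − A:
  [  0.81   -0.02]
  [ -0.09    0.67]
Leontief inverse L = M⁻¹:
  [  1.2387    0.0370]
  [  0.1664    1.4975]
Total output x = L · d:
  x_0 = 1.2387·28 + 0.0370·44 = 36.3099
  x_1 = 0.1664·28 + 1.4975·44 = 70.5491
Δx_0 = L[0,0] · Δd_0 = 1.2387 · 16 = 19.8188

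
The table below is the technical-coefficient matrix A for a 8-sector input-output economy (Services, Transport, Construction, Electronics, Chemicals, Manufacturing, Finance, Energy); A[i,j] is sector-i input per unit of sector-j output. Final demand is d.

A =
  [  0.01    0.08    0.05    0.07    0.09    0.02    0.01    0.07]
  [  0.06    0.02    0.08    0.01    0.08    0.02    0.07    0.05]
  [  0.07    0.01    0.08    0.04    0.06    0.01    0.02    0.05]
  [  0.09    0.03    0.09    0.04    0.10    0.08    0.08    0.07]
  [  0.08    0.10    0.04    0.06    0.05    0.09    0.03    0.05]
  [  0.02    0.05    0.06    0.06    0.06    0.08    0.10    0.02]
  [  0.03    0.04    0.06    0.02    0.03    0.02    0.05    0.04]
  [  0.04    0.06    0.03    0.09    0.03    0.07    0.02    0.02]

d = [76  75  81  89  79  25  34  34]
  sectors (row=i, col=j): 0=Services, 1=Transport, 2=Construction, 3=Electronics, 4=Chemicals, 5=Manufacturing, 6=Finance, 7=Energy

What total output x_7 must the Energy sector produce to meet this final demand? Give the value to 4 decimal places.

74.6383

Form M = I − A:
  [  0.99   -0.08   -0.05   -0.07   -0.09   -0.02   -0.01   -0.07]
  [ -0.06    0.98   -0.08   -0.01   -0.08   -0.02   -0.07   -0.05]
  [ -0.07   -0.01    0.92   -0.04   -0.06   -0.01   -0.02   -0.05]
  [ -0.09   -0.03   -0.09    0.96   -0.10   -0.08   -0.08   -0.07]
  [ -0.08   -0.10   -0.04   -0.06    0.95   -0.09   -0.03   -0.05]
  [ -0.02   -0.05   -0.06   -0.06   -0.06    0.92   -0.10   -0.02]
  [ -0.03   -0.04   -0.06   -0.02   -0.03   -0.02    0.95   -0.04]
  [ -0.04   -0.06   -0.03   -0.09   -0.03   -0.07   -0.02    0.98]
Leontief inverse L = M⁻¹:
  [  1.0505    0.1145    0.0930    0.1042    0.1342    0.0573    0.0427    0.1028]
  [  0.0928    1.0539    0.1181    0.0427    0.1182    0.0497    0.0954    0.0804]
  [  0.1008    0.0401    1.1148    0.0709    0.0970    0.0377    0.0421    0.0786]
  [  0.1384    0.0811    0.1483    1.0902    0.1597    0.1283    0.1233    0.1153]
  [  0.1224    0.1422    0.0934    0.1017    1.1063    0.1323    0.0731    0.0902]
  [  0.0590    0.0857    0.1082    0.0942    0.1062    1.1171    0.1392    0.0547]
  [  0.0546    0.0623    0.0897    0.0428    0.0589    0.0410    1.0708    0.0623]
  [  0.0734    0.0896    0.0712    0.1199    0.0730    0.1030    0.0542    1.0505]
Total output x = L · d:
  x_0 = 1.0505·76 + 0.1145·75 + 0.0930·81 + 0.1042·89 + 0.1342·79 + 0.0573·25 + 0.0427·34 + 0.1028·34 = 122.2132
  x_1 = 0.0928·76 + 1.0539·75 + 0.1181·81 + 0.0427·89 + 0.1182·79 + 0.0497·25 + 0.0954·34 + 0.0804·34 = 116.0127
  x_2 = 0.1008·76 + 0.0401·75 + 1.1148·81 + 0.0709·89 + 0.0970·79 + 0.0377·25 + 0.0421·34 + 0.0786·34 = 119.9909
  x_3 = 0.1384·76 + 0.0811·75 + 0.1483·81 + 1.0902·89 + 0.1597·79 + 0.1283·25 + 0.1233·34 + 0.1153·34 = 149.5749
  x_4 = 0.1224·76 + 0.1422·75 + 0.0934·81 + 0.1017·89 + 1.1063·79 + 0.1323·25 + 0.0731·34 + 0.0902·34 = 132.8361
  x_5 = 0.0590·76 + 0.0857·75 + 0.1082·81 + 0.0942·89 + 0.1062·79 + 1.1171·25 + 0.1392·34 + 0.0547·34 = 70.9685
  x_6 = 0.0546·76 + 0.0623·75 + 0.0897·81 + 0.0428·89 + 0.0589·79 + 0.0410·25 + 1.0708·34 + 0.0623·34 = 64.0925
  x_7 = 0.0734·76 + 0.0896·75 + 0.0712·81 + 0.1199·89 + 0.0730·79 + 0.1030·25 + 0.0542·34 + 1.0505·34 = 74.6383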